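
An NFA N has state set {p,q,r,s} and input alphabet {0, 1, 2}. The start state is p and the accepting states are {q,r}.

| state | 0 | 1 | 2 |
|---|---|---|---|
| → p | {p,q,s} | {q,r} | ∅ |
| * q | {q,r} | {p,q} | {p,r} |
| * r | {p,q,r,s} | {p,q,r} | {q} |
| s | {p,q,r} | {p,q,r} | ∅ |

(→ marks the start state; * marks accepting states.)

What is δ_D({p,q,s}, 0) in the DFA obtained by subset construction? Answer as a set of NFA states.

{p,q,r,s}

δ(p,0) = {p,q,s}; δ(q,0) = {q,r}; δ(s,0) = {p,q,r}.
Union: {p,q,r,s}.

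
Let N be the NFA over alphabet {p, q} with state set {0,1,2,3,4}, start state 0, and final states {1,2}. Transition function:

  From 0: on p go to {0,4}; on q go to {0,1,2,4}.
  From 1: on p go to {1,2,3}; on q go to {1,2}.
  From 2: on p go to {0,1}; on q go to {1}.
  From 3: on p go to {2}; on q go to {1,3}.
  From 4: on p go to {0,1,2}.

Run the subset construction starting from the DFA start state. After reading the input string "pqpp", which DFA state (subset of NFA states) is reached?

Start: {0}.
δ(0,p) = {0,4}.
Union: {0,4}.
After p: {0,4}.
δ(0,q) = {0,1,2,4}; δ(4,q) = ∅.
Union: {0,1,2,4}.
After q: {0,1,2,4}.
δ(0,p) = {0,4}; δ(1,p) = {1,2,3}; δ(2,p) = {0,1}; δ(4,p) = {0,1,2}.
Union: {0,1,2,3,4}.
After p: {0,1,2,3,4}.
δ(0,p) = {0,4}; δ(1,p) = {1,2,3}; δ(2,p) = {0,1}; δ(3,p) = {2}; δ(4,p) = {0,1,2}.
Union: {0,1,2,3,4}.
After p: {0,1,2,3,4}.

{0,1,2,3,4}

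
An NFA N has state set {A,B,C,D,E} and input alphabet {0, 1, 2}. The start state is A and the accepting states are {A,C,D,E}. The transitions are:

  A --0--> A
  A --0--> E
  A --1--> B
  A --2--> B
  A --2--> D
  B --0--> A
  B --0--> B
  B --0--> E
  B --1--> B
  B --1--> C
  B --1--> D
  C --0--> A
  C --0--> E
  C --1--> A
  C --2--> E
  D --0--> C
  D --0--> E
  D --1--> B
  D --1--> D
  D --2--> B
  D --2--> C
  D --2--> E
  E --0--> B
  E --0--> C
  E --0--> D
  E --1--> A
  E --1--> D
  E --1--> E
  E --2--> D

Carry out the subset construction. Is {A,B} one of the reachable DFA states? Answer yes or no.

Start state of the DFA: {A}.
{A} --0--> {A,E}  [new]
{A} --1--> {B}  [new]
{A} --2--> {B,D}  [new]
{A,E} --0--> {A,B,C,D,E}  [new]
{A,E} --1--> {A,B,D,E}  [new]
{A,E} --2--> {B,D}  [seen]
{B} --0--> {A,B,E}  [new]
{B} --1--> {B,C,D}  [new]
{B} --2--> ∅  [new]
{B,D} --0--> {A,B,C,E}  [new]
{B,D} --1--> {B,C,D}  [seen]
{B,D} --2--> {B,C,E}  [new]
{A,B,C,D,E} --0--> {A,B,C,D,E}  [seen]
{A,B,C,D,E} --1--> {A,B,C,D,E}  [seen]
{A,B,C,D,E} --2--> {B,C,D,E}  [new]
{A,B,D,E} --0--> {A,B,C,D,E}  [seen]
{A,B,D,E} --1--> {A,B,C,D,E}  [seen]
{A,B,D,E} --2--> {B,C,D,E}  [seen]
{A,B,E} --0--> {A,B,C,D,E}  [seen]
{A,B,E} --1--> {A,B,C,D,E}  [seen]
{A,B,E} --2--> {B,D}  [seen]
{B,C,D} --0--> {A,B,C,E}  [seen]
{B,C,D} --1--> {A,B,C,D}  [new]
{B,C,D} --2--> {B,C,E}  [seen]
∅ --0--> ∅  [seen]
∅ --1--> ∅  [seen]
∅ --2--> ∅  [seen]
{A,B,C,E} --0--> {A,B,C,D,E}  [seen]
{A,B,C,E} --1--> {A,B,C,D,E}  [seen]
{A,B,C,E} --2--> {B,D,E}  [new]
{B,C,E} --0--> {A,B,C,D,E}  [seen]
{B,C,E} --1--> {A,B,C,D,E}  [seen]
{B,C,E} --2--> {D,E}  [new]
{B,C,D,E} --0--> {A,B,C,D,E}  [seen]
{B,C,D,E} --1--> {A,B,C,D,E}  [seen]
{B,C,D,E} --2--> {B,C,D,E}  [seen]
{A,B,C,D} --0--> {A,B,C,E}  [seen]
{A,B,C,D} --1--> {A,B,C,D}  [seen]
{A,B,C,D} --2--> {B,C,D,E}  [seen]
{B,D,E} --0--> {A,B,C,D,E}  [seen]
{B,D,E} --1--> {A,B,C,D,E}  [seen]
{B,D,E} --2--> {B,C,D,E}  [seen]
{D,E} --0--> {B,C,D,E}  [seen]
{D,E} --1--> {A,B,D,E}  [seen]
{D,E} --2--> {B,C,D,E}  [seen]
Reachable DFA states: {A}, {A,E}, {B}, {B,D}, {A,B,C,D,E}, {A,B,D,E}, {A,B,E}, {B,C,D}, ∅, {A,B,C,E}, {B,C,E}, {B,C,D,E}, {A,B,C,D}, {B,D,E}, {D,E}.
{A,B} is not among them.

no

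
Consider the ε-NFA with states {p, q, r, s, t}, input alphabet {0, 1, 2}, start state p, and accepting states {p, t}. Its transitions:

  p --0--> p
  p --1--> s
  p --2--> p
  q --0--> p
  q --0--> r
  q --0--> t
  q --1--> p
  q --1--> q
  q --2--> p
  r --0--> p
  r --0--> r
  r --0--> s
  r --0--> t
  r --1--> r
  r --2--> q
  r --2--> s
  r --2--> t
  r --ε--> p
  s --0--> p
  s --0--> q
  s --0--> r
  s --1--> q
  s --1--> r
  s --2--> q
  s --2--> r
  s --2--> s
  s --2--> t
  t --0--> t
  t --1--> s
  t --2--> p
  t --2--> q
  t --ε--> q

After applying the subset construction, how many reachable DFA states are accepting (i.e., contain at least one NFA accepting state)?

6

Start state of the DFA: {p} (ε-closure of the NFA start).
{p} --0--> {p}  [seen]
{p} --1--> {s}  [new]
{p} --2--> {p}  [seen]
{s} --0--> {p, q, r}  [new]
{s} --1--> {p, q, r}  [seen]
{s} --2--> {p, q, r, s, t}  [new]
{p, q, r} --0--> {p, q, r, s, t}  [seen]
{p, q, r} --1--> {p, q, r, s}  [new]
{p, q, r} --2--> {p, q, s, t}  [new]
{p, q, r, s, t} --0--> {p, q, r, s, t}  [seen]
{p, q, r, s, t} --1--> {p, q, r, s}  [seen]
{p, q, r, s, t} --2--> {p, q, r, s, t}  [seen]
{p, q, r, s} --0--> {p, q, r, s, t}  [seen]
{p, q, r, s} --1--> {p, q, r, s}  [seen]
{p, q, r, s} --2--> {p, q, r, s, t}  [seen]
{p, q, s, t} --0--> {p, q, r, t}  [new]
{p, q, s, t} --1--> {p, q, r, s}  [seen]
{p, q, s, t} --2--> {p, q, r, s, t}  [seen]
{p, q, r, t} --0--> {p, q, r, s, t}  [seen]
{p, q, r, t} --1--> {p, q, r, s}  [seen]
{p, q, r, t} --2--> {p, q, s, t}  [seen]
Reachable DFA states: {p}, {s}, {p, q, r}, {p, q, r, s, t}, {p, q, r, s}, {p, q, s, t}, {p, q, r, t}.
Accepting DFA states (contain an NFA accepting state): {p}, {p, q, r}, {p, q, r, s, t}, {p, q, r, s}, {p, q, s, t}, {p, q, r, t}.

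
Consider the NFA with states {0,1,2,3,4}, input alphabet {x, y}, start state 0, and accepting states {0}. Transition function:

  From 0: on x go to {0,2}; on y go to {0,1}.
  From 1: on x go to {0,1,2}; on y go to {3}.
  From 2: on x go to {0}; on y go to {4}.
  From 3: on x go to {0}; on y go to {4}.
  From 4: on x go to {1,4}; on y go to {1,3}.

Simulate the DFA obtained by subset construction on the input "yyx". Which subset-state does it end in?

{0,1,2}

Start: {0}.
δ(0,y) = {0,1}.
Union: {0,1}.
After y: {0,1}.
δ(0,y) = {0,1}; δ(1,y) = {3}.
Union: {0,1,3}.
After y: {0,1,3}.
δ(0,x) = {0,2}; δ(1,x) = {0,1,2}; δ(3,x) = {0}.
Union: {0,1,2}.
After x: {0,1,2}.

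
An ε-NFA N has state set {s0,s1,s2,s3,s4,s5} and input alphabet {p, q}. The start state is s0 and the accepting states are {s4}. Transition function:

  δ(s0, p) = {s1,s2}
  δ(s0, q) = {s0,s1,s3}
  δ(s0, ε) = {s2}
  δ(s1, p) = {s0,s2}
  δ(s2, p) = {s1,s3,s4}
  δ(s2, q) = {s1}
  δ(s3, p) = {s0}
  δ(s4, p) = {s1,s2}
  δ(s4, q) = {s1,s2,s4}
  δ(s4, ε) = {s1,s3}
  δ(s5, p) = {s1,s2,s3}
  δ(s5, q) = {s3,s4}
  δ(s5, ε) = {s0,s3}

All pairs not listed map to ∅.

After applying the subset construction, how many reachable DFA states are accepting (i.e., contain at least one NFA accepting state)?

Start state of the DFA: {s0,s2} (ε-closure of the NFA start).
{s0,s2} --p--> {s1,s2,s3,s4}  [new]
{s0,s2} --q--> {s0,s1,s2,s3}  [new]
{s1,s2,s3,s4} --p--> {s0,s1,s2,s3,s4}  [new]
{s1,s2,s3,s4} --q--> {s1,s2,s3,s4}  [seen]
{s0,s1,s2,s3} --p--> {s0,s1,s2,s3,s4}  [seen]
{s0,s1,s2,s3} --q--> {s0,s1,s2,s3}  [seen]
{s0,s1,s2,s3,s4} --p--> {s0,s1,s2,s3,s4}  [seen]
{s0,s1,s2,s3,s4} --q--> {s0,s1,s2,s3,s4}  [seen]
Reachable DFA states: {s0,s2}, {s1,s2,s3,s4}, {s0,s1,s2,s3}, {s0,s1,s2,s3,s4}.
Accepting DFA states (contain an NFA accepting state): {s1,s2,s3,s4}, {s0,s1,s2,s3,s4}.

2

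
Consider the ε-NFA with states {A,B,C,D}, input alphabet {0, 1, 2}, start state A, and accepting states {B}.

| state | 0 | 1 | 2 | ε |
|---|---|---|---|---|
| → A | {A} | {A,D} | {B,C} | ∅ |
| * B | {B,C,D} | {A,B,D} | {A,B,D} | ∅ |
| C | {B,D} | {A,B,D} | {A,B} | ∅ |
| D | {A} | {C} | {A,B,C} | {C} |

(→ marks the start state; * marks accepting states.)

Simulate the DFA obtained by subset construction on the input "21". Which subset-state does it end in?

{A,B,C,D}

Start: {A}.
δ(A,2) = {B,C}.
Union: {B,C}.
After 2: {B,C}.
δ(B,1) = {A,B,D}; δ(C,1) = {A,B,D}.
Union: {A,B,D}.
ε-closure gives {A,B,C,D}.
After 1: {A,B,C,D}.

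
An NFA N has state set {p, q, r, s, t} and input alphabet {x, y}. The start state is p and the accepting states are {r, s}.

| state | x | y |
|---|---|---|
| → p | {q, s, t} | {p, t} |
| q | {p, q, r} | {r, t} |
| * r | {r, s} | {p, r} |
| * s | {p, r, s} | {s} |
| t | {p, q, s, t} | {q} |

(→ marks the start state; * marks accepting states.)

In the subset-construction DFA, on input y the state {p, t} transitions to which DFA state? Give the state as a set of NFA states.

δ(p,y) = {p, t}; δ(t,y) = {q}.
Union: {p, q, t}.

{p, q, t}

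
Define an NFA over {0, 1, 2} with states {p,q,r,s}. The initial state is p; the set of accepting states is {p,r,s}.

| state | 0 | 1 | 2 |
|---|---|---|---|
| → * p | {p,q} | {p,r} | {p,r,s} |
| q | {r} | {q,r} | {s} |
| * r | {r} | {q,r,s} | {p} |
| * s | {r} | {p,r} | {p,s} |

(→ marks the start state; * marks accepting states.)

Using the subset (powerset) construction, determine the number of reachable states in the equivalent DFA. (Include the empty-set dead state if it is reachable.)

Start state of the DFA: {p}.
{p} --0--> {p,q}  [new]
{p} --1--> {p,r}  [new]
{p} --2--> {p,r,s}  [new]
{p,q} --0--> {p,q,r}  [new]
{p,q} --1--> {p,q,r}  [seen]
{p,q} --2--> {p,r,s}  [seen]
{p,r} --0--> {p,q,r}  [seen]
{p,r} --1--> {p,q,r,s}  [new]
{p,r} --2--> {p,r,s}  [seen]
{p,r,s} --0--> {p,q,r}  [seen]
{p,r,s} --1--> {p,q,r,s}  [seen]
{p,r,s} --2--> {p,r,s}  [seen]
{p,q,r} --0--> {p,q,r}  [seen]
{p,q,r} --1--> {p,q,r,s}  [seen]
{p,q,r} --2--> {p,r,s}  [seen]
{p,q,r,s} --0--> {p,q,r}  [seen]
{p,q,r,s} --1--> {p,q,r,s}  [seen]
{p,q,r,s} --2--> {p,r,s}  [seen]
Reachable DFA states: {p}, {p,q}, {p,r}, {p,r,s}, {p,q,r}, {p,q,r,s}.

6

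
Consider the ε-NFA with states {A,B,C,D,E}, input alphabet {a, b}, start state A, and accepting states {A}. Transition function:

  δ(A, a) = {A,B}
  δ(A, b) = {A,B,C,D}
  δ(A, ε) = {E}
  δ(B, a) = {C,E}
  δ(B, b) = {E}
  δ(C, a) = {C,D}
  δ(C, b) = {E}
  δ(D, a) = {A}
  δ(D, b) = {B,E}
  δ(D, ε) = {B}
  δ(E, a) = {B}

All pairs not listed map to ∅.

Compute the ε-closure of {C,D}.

{B,C,D}

Begin with {C,D}.
D →ε {B}; add B.
ε-closure = {B,C,D}.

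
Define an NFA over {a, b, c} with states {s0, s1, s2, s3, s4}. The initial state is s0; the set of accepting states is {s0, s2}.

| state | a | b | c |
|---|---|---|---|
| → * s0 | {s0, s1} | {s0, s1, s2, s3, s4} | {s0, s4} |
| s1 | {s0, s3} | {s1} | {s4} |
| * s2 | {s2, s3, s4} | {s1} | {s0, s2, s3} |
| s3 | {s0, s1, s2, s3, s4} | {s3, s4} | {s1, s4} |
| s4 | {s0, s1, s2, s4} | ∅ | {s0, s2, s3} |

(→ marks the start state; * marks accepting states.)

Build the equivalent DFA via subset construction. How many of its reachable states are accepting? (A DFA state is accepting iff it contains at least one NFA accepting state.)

Start state of the DFA: {s0}.
{s0} --a--> {s0, s1}  [new]
{s0} --b--> {s0, s1, s2, s3, s4}  [new]
{s0} --c--> {s0, s4}  [new]
{s0, s1} --a--> {s0, s1, s3}  [new]
{s0, s1} --b--> {s0, s1, s2, s3, s4}  [seen]
{s0, s1} --c--> {s0, s4}  [seen]
{s0, s1, s2, s3, s4} --a--> {s0, s1, s2, s3, s4}  [seen]
{s0, s1, s2, s3, s4} --b--> {s0, s1, s2, s3, s4}  [seen]
{s0, s1, s2, s3, s4} --c--> {s0, s1, s2, s3, s4}  [seen]
{s0, s4} --a--> {s0, s1, s2, s4}  [new]
{s0, s4} --b--> {s0, s1, s2, s3, s4}  [seen]
{s0, s4} --c--> {s0, s2, s3, s4}  [new]
{s0, s1, s3} --a--> {s0, s1, s2, s3, s4}  [seen]
{s0, s1, s3} --b--> {s0, s1, s2, s3, s4}  [seen]
{s0, s1, s3} --c--> {s0, s1, s4}  [new]
{s0, s1, s2, s4} --a--> {s0, s1, s2, s3, s4}  [seen]
{s0, s1, s2, s4} --b--> {s0, s1, s2, s3, s4}  [seen]
{s0, s1, s2, s4} --c--> {s0, s2, s3, s4}  [seen]
{s0, s2, s3, s4} --a--> {s0, s1, s2, s3, s4}  [seen]
{s0, s2, s3, s4} --b--> {s0, s1, s2, s3, s4}  [seen]
{s0, s2, s3, s4} --c--> {s0, s1, s2, s3, s4}  [seen]
{s0, s1, s4} --a--> {s0, s1, s2, s3, s4}  [seen]
{s0, s1, s4} --b--> {s0, s1, s2, s3, s4}  [seen]
{s0, s1, s4} --c--> {s0, s2, s3, s4}  [seen]
Reachable DFA states: {s0}, {s0, s1}, {s0, s1, s2, s3, s4}, {s0, s4}, {s0, s1, s3}, {s0, s1, s2, s4}, {s0, s2, s3, s4}, {s0, s1, s4}.
Accepting DFA states (contain an NFA accepting state): {s0}, {s0, s1}, {s0, s1, s2, s3, s4}, {s0, s4}, {s0, s1, s3}, {s0, s1, s2, s4}, {s0, s2, s3, s4}, {s0, s1, s4}.

8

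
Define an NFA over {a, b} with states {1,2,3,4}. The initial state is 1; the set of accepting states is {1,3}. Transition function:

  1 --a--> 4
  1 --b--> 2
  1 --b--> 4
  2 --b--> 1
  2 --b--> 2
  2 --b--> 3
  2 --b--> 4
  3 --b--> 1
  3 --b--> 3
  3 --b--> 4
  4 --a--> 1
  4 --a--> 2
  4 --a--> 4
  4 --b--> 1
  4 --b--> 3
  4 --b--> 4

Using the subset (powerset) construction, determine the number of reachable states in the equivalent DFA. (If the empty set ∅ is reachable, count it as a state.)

Start state of the DFA: {1}.
{1} --a--> {4}  [new]
{1} --b--> {2,4}  [new]
{4} --a--> {1,2,4}  [new]
{4} --b--> {1,3,4}  [new]
{2,4} --a--> {1,2,4}  [seen]
{2,4} --b--> {1,2,3,4}  [new]
{1,2,4} --a--> {1,2,4}  [seen]
{1,2,4} --b--> {1,2,3,4}  [seen]
{1,3,4} --a--> {1,2,4}  [seen]
{1,3,4} --b--> {1,2,3,4}  [seen]
{1,2,3,4} --a--> {1,2,4}  [seen]
{1,2,3,4} --b--> {1,2,3,4}  [seen]
Reachable DFA states: {1}, {4}, {2,4}, {1,2,4}, {1,3,4}, {1,2,3,4}.

6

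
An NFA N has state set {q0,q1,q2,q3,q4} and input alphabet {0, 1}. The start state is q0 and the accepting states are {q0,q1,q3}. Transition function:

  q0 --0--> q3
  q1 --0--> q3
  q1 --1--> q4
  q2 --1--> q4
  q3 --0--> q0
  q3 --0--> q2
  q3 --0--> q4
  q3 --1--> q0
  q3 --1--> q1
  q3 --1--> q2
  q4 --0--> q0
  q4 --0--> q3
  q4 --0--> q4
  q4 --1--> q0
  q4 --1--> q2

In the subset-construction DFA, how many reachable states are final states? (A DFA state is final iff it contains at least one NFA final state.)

Start state of the DFA: {q0}.
{q0} --0--> {q3}  [new]
{q0} --1--> ∅  [new]
{q3} --0--> {q0,q2,q4}  [new]
{q3} --1--> {q0,q1,q2}  [new]
∅ --0--> ∅  [seen]
∅ --1--> ∅  [seen]
{q0,q2,q4} --0--> {q0,q3,q4}  [new]
{q0,q2,q4} --1--> {q0,q2,q4}  [seen]
{q0,q1,q2} --0--> {q3}  [seen]
{q0,q1,q2} --1--> {q4}  [new]
{q0,q3,q4} --0--> {q0,q2,q3,q4}  [new]
{q0,q3,q4} --1--> {q0,q1,q2}  [seen]
{q4} --0--> {q0,q3,q4}  [seen]
{q4} --1--> {q0,q2}  [new]
{q0,q2,q3,q4} --0--> {q0,q2,q3,q4}  [seen]
{q0,q2,q3,q4} --1--> {q0,q1,q2,q4}  [new]
{q0,q2} --0--> {q3}  [seen]
{q0,q2} --1--> {q4}  [seen]
{q0,q1,q2,q4} --0--> {q0,q3,q4}  [seen]
{q0,q1,q2,q4} --1--> {q0,q2,q4}  [seen]
Reachable DFA states: {q0}, {q3}, ∅, {q0,q2,q4}, {q0,q1,q2}, {q0,q3,q4}, {q4}, {q0,q2,q3,q4}, {q0,q2}, {q0,q1,q2,q4}.
Accepting DFA states (contain an NFA accepting state): {q0}, {q3}, {q0,q2,q4}, {q0,q1,q2}, {q0,q3,q4}, {q0,q2,q3,q4}, {q0,q2}, {q0,q1,q2,q4}.

8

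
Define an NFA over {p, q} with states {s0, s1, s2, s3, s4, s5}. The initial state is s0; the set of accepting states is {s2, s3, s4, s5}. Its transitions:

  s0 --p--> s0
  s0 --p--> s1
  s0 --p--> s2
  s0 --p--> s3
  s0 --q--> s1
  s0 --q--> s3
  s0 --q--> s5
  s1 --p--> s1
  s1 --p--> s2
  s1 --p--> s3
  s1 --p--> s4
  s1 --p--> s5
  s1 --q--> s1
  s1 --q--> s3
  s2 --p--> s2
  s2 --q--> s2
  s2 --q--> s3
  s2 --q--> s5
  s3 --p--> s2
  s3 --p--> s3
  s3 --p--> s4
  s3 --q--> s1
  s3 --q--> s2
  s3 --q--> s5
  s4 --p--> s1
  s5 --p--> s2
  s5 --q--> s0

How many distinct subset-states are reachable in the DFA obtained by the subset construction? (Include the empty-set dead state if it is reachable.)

7

Start state of the DFA: {s0}.
{s0} --p--> {s0, s1, s2, s3}  [new]
{s0} --q--> {s1, s3, s5}  [new]
{s0, s1, s2, s3} --p--> {s0, s1, s2, s3, s4, s5}  [new]
{s0, s1, s2, s3} --q--> {s1, s2, s3, s5}  [new]
{s1, s3, s5} --p--> {s1, s2, s3, s4, s5}  [new]
{s1, s3, s5} --q--> {s0, s1, s2, s3, s5}  [new]
{s0, s1, s2, s3, s4, s5} --p--> {s0, s1, s2, s3, s4, s5}  [seen]
{s0, s1, s2, s3, s4, s5} --q--> {s0, s1, s2, s3, s5}  [seen]
{s1, s2, s3, s5} --p--> {s1, s2, s3, s4, s5}  [seen]
{s1, s2, s3, s5} --q--> {s0, s1, s2, s3, s5}  [seen]
{s1, s2, s3, s4, s5} --p--> {s1, s2, s3, s4, s5}  [seen]
{s1, s2, s3, s4, s5} --q--> {s0, s1, s2, s3, s5}  [seen]
{s0, s1, s2, s3, s5} --p--> {s0, s1, s2, s3, s4, s5}  [seen]
{s0, s1, s2, s3, s5} --q--> {s0, s1, s2, s3, s5}  [seen]
Reachable DFA states: {s0}, {s0, s1, s2, s3}, {s1, s3, s5}, {s0, s1, s2, s3, s4, s5}, {s1, s2, s3, s5}, {s1, s2, s3, s4, s5}, {s0, s1, s2, s3, s5}.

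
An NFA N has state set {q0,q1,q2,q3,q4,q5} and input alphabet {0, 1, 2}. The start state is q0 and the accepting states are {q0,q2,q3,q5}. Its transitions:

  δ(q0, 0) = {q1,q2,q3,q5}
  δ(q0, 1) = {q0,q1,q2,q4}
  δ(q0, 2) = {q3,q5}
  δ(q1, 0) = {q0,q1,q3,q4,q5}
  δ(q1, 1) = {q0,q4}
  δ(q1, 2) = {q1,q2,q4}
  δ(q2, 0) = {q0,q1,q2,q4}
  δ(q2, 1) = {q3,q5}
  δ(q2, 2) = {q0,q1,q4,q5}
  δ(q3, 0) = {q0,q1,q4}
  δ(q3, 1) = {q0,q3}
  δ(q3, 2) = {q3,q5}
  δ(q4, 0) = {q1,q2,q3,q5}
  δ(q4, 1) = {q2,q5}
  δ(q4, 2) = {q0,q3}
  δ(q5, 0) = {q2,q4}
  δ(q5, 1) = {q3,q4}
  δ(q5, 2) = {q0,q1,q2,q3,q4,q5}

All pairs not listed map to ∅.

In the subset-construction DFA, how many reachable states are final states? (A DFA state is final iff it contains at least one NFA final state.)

Start state of the DFA: {q0}.
{q0} --0--> {q1,q2,q3,q5}  [new]
{q0} --1--> {q0,q1,q2,q4}  [new]
{q0} --2--> {q3,q5}  [new]
{q1,q2,q3,q5} --0--> {q0,q1,q2,q3,q4,q5}  [new]
{q1,q2,q3,q5} --1--> {q0,q3,q4,q5}  [new]
{q1,q2,q3,q5} --2--> {q0,q1,q2,q3,q4,q5}  [seen]
{q0,q1,q2,q4} --0--> {q0,q1,q2,q3,q4,q5}  [seen]
{q0,q1,q2,q4} --1--> {q0,q1,q2,q3,q4,q5}  [seen]
{q0,q1,q2,q4} --2--> {q0,q1,q2,q3,q4,q5}  [seen]
{q3,q5} --0--> {q0,q1,q2,q4}  [seen]
{q3,q5} --1--> {q0,q3,q4}  [new]
{q3,q5} --2--> {q0,q1,q2,q3,q4,q5}  [seen]
{q0,q1,q2,q3,q4,q5} --0--> {q0,q1,q2,q3,q4,q5}  [seen]
{q0,q1,q2,q3,q4,q5} --1--> {q0,q1,q2,q3,q4,q5}  [seen]
{q0,q1,q2,q3,q4,q5} --2--> {q0,q1,q2,q3,q4,q5}  [seen]
{q0,q3,q4,q5} --0--> {q0,q1,q2,q3,q4,q5}  [seen]
{q0,q3,q4,q5} --1--> {q0,q1,q2,q3,q4,q5}  [seen]
{q0,q3,q4,q5} --2--> {q0,q1,q2,q3,q4,q5}  [seen]
{q0,q3,q4} --0--> {q0,q1,q2,q3,q4,q5}  [seen]
{q0,q3,q4} --1--> {q0,q1,q2,q3,q4,q5}  [seen]
{q0,q3,q4} --2--> {q0,q3,q5}  [new]
{q0,q3,q5} --0--> {q0,q1,q2,q3,q4,q5}  [seen]
{q0,q3,q5} --1--> {q0,q1,q2,q3,q4}  [new]
{q0,q3,q5} --2--> {q0,q1,q2,q3,q4,q5}  [seen]
{q0,q1,q2,q3,q4} --0--> {q0,q1,q2,q3,q4,q5}  [seen]
{q0,q1,q2,q3,q4} --1--> {q0,q1,q2,q3,q4,q5}  [seen]
{q0,q1,q2,q3,q4} --2--> {q0,q1,q2,q3,q4,q5}  [seen]
Reachable DFA states: {q0}, {q1,q2,q3,q5}, {q0,q1,q2,q4}, {q3,q5}, {q0,q1,q2,q3,q4,q5}, {q0,q3,q4,q5}, {q0,q3,q4}, {q0,q3,q5}, {q0,q1,q2,q3,q4}.
Accepting DFA states (contain an NFA accepting state): {q0}, {q1,q2,q3,q5}, {q0,q1,q2,q4}, {q3,q5}, {q0,q1,q2,q3,q4,q5}, {q0,q3,q4,q5}, {q0,q3,q4}, {q0,q3,q5}, {q0,q1,q2,q3,q4}.

9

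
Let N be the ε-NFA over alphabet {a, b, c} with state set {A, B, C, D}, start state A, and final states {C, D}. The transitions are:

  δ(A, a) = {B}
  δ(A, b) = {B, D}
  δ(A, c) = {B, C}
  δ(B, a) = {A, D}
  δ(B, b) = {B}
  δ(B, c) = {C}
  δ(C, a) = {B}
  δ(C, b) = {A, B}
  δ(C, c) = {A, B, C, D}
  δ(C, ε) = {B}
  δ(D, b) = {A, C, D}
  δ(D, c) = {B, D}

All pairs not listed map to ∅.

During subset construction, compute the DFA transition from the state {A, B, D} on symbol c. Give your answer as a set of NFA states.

{B, C, D}

δ(A,c) = {B, C}; δ(B,c) = {C}; δ(D,c) = {B, D}.
Union: {B, C, D}.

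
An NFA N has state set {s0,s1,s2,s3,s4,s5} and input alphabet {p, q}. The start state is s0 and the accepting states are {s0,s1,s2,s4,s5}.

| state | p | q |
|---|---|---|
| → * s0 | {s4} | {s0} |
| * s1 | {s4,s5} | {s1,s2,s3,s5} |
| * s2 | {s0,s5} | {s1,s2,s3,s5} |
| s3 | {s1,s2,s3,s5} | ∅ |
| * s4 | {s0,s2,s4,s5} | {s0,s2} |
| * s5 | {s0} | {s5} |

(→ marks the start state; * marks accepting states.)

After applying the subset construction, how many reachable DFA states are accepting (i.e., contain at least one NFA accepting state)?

8

Start state of the DFA: {s0}.
{s0} --p--> {s4}  [new]
{s0} --q--> {s0}  [seen]
{s4} --p--> {s0,s2,s4,s5}  [new]
{s4} --q--> {s0,s2}  [new]
{s0,s2,s4,s5} --p--> {s0,s2,s4,s5}  [seen]
{s0,s2,s4,s5} --q--> {s0,s1,s2,s3,s5}  [new]
{s0,s2} --p--> {s0,s4,s5}  [new]
{s0,s2} --q--> {s0,s1,s2,s3,s5}  [seen]
{s0,s1,s2,s3,s5} --p--> {s0,s1,s2,s3,s4,s5}  [new]
{s0,s1,s2,s3,s5} --q--> {s0,s1,s2,s3,s5}  [seen]
{s0,s4,s5} --p--> {s0,s2,s4,s5}  [seen]
{s0,s4,s5} --q--> {s0,s2,s5}  [new]
{s0,s1,s2,s3,s4,s5} --p--> {s0,s1,s2,s3,s4,s5}  [seen]
{s0,s1,s2,s3,s4,s5} --q--> {s0,s1,s2,s3,s5}  [seen]
{s0,s2,s5} --p--> {s0,s4,s5}  [seen]
{s0,s2,s5} --q--> {s0,s1,s2,s3,s5}  [seen]
Reachable DFA states: {s0}, {s4}, {s0,s2,s4,s5}, {s0,s2}, {s0,s1,s2,s3,s5}, {s0,s4,s5}, {s0,s1,s2,s3,s4,s5}, {s0,s2,s5}.
Accepting DFA states (contain an NFA accepting state): {s0}, {s4}, {s0,s2,s4,s5}, {s0,s2}, {s0,s1,s2,s3,s5}, {s0,s4,s5}, {s0,s1,s2,s3,s4,s5}, {s0,s2,s5}.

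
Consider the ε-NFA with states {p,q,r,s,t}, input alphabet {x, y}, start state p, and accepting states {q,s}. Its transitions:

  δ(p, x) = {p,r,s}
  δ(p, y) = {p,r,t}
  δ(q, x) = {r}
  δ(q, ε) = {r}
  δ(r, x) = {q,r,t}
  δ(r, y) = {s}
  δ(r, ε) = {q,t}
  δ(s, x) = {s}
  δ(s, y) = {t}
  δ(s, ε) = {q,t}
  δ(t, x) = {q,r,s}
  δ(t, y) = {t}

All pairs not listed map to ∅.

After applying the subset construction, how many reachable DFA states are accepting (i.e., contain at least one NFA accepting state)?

Start state of the DFA: {p} (ε-closure of the NFA start).
{p} --x--> {p,q,r,s,t}  [new]
{p} --y--> {p,q,r,t}  [new]
{p,q,r,s,t} --x--> {p,q,r,s,t}  [seen]
{p,q,r,s,t} --y--> {p,q,r,s,t}  [seen]
{p,q,r,t} --x--> {p,q,r,s,t}  [seen]
{p,q,r,t} --y--> {p,q,r,s,t}  [seen]
Reachable DFA states: {p}, {p,q,r,s,t}, {p,q,r,t}.
Accepting DFA states (contain an NFA accepting state): {p,q,r,s,t}, {p,q,r,t}.

2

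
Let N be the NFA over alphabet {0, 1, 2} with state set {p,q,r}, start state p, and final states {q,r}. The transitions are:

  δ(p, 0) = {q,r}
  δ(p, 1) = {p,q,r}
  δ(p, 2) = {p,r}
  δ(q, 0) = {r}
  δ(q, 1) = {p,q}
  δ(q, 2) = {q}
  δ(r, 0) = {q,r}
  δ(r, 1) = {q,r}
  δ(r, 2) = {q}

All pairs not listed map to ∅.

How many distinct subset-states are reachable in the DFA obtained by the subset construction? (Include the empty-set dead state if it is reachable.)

7

Start state of the DFA: {p}.
{p} --0--> {q,r}  [new]
{p} --1--> {p,q,r}  [new]
{p} --2--> {p,r}  [new]
{q,r} --0--> {q,r}  [seen]
{q,r} --1--> {p,q,r}  [seen]
{q,r} --2--> {q}  [new]
{p,q,r} --0--> {q,r}  [seen]
{p,q,r} --1--> {p,q,r}  [seen]
{p,q,r} --2--> {p,q,r}  [seen]
{p,r} --0--> {q,r}  [seen]
{p,r} --1--> {p,q,r}  [seen]
{p,r} --2--> {p,q,r}  [seen]
{q} --0--> {r}  [new]
{q} --1--> {p,q}  [new]
{q} --2--> {q}  [seen]
{r} --0--> {q,r}  [seen]
{r} --1--> {q,r}  [seen]
{r} --2--> {q}  [seen]
{p,q} --0--> {q,r}  [seen]
{p,q} --1--> {p,q,r}  [seen]
{p,q} --2--> {p,q,r}  [seen]
Reachable DFA states: {p}, {q,r}, {p,q,r}, {p,r}, {q}, {r}, {p,q}.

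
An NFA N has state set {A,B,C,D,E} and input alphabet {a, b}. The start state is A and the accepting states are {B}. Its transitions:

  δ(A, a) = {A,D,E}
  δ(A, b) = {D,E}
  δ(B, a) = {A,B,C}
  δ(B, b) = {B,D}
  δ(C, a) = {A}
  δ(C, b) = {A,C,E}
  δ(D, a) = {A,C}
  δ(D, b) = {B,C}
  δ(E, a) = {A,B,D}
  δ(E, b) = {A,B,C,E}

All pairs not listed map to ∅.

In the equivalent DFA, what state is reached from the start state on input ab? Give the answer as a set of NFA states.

{A,B,C,D,E}

Start: {A}.
δ(A,a) = {A,D,E}.
Union: {A,D,E}.
After a: {A,D,E}.
δ(A,b) = {D,E}; δ(D,b) = {B,C}; δ(E,b) = {A,B,C,E}.
Union: {A,B,C,D,E}.
After b: {A,B,C,D,E}.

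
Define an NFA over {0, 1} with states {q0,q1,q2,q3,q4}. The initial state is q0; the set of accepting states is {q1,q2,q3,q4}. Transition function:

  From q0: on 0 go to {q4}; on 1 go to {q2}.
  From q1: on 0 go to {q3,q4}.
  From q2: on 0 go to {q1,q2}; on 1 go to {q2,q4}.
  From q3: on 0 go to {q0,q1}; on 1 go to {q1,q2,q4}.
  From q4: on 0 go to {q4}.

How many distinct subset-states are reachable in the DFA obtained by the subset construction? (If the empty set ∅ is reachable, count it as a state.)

9

Start state of the DFA: {q0}.
{q0} --0--> {q4}  [new]
{q0} --1--> {q2}  [new]
{q4} --0--> {q4}  [seen]
{q4} --1--> ∅  [new]
{q2} --0--> {q1,q2}  [new]
{q2} --1--> {q2,q4}  [new]
∅ --0--> ∅  [seen]
∅ --1--> ∅  [seen]
{q1,q2} --0--> {q1,q2,q3,q4}  [new]
{q1,q2} --1--> {q2,q4}  [seen]
{q2,q4} --0--> {q1,q2,q4}  [new]
{q2,q4} --1--> {q2,q4}  [seen]
{q1,q2,q3,q4} --0--> {q0,q1,q2,q3,q4}  [new]
{q1,q2,q3,q4} --1--> {q1,q2,q4}  [seen]
{q1,q2,q4} --0--> {q1,q2,q3,q4}  [seen]
{q1,q2,q4} --1--> {q2,q4}  [seen]
{q0,q1,q2,q3,q4} --0--> {q0,q1,q2,q3,q4}  [seen]
{q0,q1,q2,q3,q4} --1--> {q1,q2,q4}  [seen]
Reachable DFA states: {q0}, {q4}, {q2}, ∅, {q1,q2}, {q2,q4}, {q1,q2,q3,q4}, {q1,q2,q4}, {q0,q1,q2,q3,q4}.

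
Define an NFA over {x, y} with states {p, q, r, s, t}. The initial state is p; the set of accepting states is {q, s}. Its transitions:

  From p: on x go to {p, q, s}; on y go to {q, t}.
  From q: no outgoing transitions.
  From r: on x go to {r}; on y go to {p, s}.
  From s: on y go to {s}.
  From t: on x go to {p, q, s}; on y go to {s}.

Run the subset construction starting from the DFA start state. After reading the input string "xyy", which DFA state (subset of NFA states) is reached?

{s}

Start: {p}.
δ(p,x) = {p, q, s}.
Union: {p, q, s}.
After x: {p, q, s}.
δ(p,y) = {q, t}; δ(q,y) = ∅; δ(s,y) = {s}.
Union: {q, s, t}.
After y: {q, s, t}.
δ(q,y) = ∅; δ(s,y) = {s}; δ(t,y) = {s}.
Union: {s}.
After y: {s}.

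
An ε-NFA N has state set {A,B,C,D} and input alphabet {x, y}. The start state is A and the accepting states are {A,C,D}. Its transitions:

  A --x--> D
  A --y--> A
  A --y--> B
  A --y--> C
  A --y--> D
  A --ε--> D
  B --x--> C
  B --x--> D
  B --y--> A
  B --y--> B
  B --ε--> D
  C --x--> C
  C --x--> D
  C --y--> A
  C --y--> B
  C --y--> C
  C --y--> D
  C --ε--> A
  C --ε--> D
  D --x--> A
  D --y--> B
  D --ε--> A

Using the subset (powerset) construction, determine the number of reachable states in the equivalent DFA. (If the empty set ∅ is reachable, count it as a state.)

Start state of the DFA: {A,D} (ε-closure of the NFA start).
{A,D} --x--> {A,D}  [seen]
{A,D} --y--> {A,B,C,D}  [new]
{A,B,C,D} --x--> {A,C,D}  [new]
{A,B,C,D} --y--> {A,B,C,D}  [seen]
{A,C,D} --x--> {A,C,D}  [seen]
{A,C,D} --y--> {A,B,C,D}  [seen]
Reachable DFA states: {A,D}, {A,B,C,D}, {A,C,D}.

3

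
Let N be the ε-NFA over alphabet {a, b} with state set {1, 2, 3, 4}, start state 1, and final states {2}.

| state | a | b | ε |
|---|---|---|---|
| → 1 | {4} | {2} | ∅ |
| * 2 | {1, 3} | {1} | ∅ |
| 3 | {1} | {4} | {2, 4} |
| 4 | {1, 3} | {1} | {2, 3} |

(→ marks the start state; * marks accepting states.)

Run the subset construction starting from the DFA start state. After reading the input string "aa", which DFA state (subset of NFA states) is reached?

{1, 2, 3, 4}

Start: {1}.
δ(1,a) = {4}.
Union: {4}.
ε-closure gives {2, 3, 4}.
After a: {2, 3, 4}.
δ(2,a) = {1, 3}; δ(3,a) = {1}; δ(4,a) = {1, 3}.
Union: {1, 3}.
ε-closure gives {1, 2, 3, 4}.
After a: {1, 2, 3, 4}.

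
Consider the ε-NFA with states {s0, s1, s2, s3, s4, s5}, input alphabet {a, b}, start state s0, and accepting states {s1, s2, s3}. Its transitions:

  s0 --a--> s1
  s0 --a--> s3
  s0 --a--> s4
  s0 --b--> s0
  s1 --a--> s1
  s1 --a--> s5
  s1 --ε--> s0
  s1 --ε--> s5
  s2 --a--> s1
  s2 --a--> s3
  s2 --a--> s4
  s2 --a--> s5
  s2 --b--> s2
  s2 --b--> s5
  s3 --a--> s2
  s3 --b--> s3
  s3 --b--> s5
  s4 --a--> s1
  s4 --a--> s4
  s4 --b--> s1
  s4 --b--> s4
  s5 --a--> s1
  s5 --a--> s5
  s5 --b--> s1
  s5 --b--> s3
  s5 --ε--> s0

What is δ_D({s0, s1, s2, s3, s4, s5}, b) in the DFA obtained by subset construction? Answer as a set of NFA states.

δ(s0,b) = {s0}; δ(s1,b) = ∅; δ(s2,b) = {s2, s5}; δ(s3,b) = {s3, s5}; δ(s4,b) = {s1, s4}; δ(s5,b) = {s1, s3}.
Union: {s0, s1, s2, s3, s4, s5}.

{s0, s1, s2, s3, s4, s5}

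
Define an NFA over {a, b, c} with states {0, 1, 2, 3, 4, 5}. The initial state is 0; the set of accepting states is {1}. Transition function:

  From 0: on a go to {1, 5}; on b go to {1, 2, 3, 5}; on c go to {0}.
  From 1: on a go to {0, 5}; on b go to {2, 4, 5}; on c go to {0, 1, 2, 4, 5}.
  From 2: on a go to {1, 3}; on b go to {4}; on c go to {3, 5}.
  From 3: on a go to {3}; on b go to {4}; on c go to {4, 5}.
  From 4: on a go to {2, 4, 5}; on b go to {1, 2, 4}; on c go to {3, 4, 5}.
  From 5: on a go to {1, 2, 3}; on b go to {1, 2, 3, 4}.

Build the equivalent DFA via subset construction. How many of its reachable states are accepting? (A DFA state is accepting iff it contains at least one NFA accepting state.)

6

Start state of the DFA: {0}.
{0} --a--> {1, 5}  [new]
{0} --b--> {1, 2, 3, 5}  [new]
{0} --c--> {0}  [seen]
{1, 5} --a--> {0, 1, 2, 3, 5}  [new]
{1, 5} --b--> {1, 2, 3, 4, 5}  [new]
{1, 5} --c--> {0, 1, 2, 4, 5}  [new]
{1, 2, 3, 5} --a--> {0, 1, 2, 3, 5}  [seen]
{1, 2, 3, 5} --b--> {1, 2, 3, 4, 5}  [seen]
{1, 2, 3, 5} --c--> {0, 1, 2, 3, 4, 5}  [new]
{0, 1, 2, 3, 5} --a--> {0, 1, 2, 3, 5}  [seen]
{0, 1, 2, 3, 5} --b--> {1, 2, 3, 4, 5}  [seen]
{0, 1, 2, 3, 5} --c--> {0, 1, 2, 3, 4, 5}  [seen]
{1, 2, 3, 4, 5} --a--> {0, 1, 2, 3, 4, 5}  [seen]
{1, 2, 3, 4, 5} --b--> {1, 2, 3, 4, 5}  [seen]
{1, 2, 3, 4, 5} --c--> {0, 1, 2, 3, 4, 5}  [seen]
{0, 1, 2, 4, 5} --a--> {0, 1, 2, 3, 4, 5}  [seen]
{0, 1, 2, 4, 5} --b--> {1, 2, 3, 4, 5}  [seen]
{0, 1, 2, 4, 5} --c--> {0, 1, 2, 3, 4, 5}  [seen]
{0, 1, 2, 3, 4, 5} --a--> {0, 1, 2, 3, 4, 5}  [seen]
{0, 1, 2, 3, 4, 5} --b--> {1, 2, 3, 4, 5}  [seen]
{0, 1, 2, 3, 4, 5} --c--> {0, 1, 2, 3, 4, 5}  [seen]
Reachable DFA states: {0}, {1, 5}, {1, 2, 3, 5}, {0, 1, 2, 3, 5}, {1, 2, 3, 4, 5}, {0, 1, 2, 4, 5}, {0, 1, 2, 3, 4, 5}.
Accepting DFA states (contain an NFA accepting state): {1, 5}, {1, 2, 3, 5}, {0, 1, 2, 3, 5}, {1, 2, 3, 4, 5}, {0, 1, 2, 4, 5}, {0, 1, 2, 3, 4, 5}.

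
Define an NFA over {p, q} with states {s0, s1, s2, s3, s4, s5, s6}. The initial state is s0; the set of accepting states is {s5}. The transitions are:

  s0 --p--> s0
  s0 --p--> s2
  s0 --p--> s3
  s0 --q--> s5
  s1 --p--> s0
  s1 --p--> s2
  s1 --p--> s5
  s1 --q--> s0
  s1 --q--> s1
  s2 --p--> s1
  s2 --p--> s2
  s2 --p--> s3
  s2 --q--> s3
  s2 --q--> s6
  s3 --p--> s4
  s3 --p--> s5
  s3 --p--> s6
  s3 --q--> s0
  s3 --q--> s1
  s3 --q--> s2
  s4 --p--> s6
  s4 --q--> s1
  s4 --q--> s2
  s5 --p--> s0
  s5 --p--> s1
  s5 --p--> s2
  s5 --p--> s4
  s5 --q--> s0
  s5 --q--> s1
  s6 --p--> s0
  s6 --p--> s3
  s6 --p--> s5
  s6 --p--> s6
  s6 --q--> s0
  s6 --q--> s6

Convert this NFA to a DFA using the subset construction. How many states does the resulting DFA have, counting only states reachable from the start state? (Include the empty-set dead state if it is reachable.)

10

Start state of the DFA: {s0}.
{s0} --p--> {s0, s2, s3}  [new]
{s0} --q--> {s5}  [new]
{s0, s2, s3} --p--> {s0, s1, s2, s3, s4, s5, s6}  [new]
{s0, s2, s3} --q--> {s0, s1, s2, s3, s5, s6}  [new]
{s5} --p--> {s0, s1, s2, s4}  [new]
{s5} --q--> {s0, s1}  [new]
{s0, s1, s2, s3, s4, s5, s6} --p--> {s0, s1, s2, s3, s4, s5, s6}  [seen]
{s0, s1, s2, s3, s4, s5, s6} --q--> {s0, s1, s2, s3, s5, s6}  [seen]
{s0, s1, s2, s3, s5, s6} --p--> {s0, s1, s2, s3, s4, s5, s6}  [seen]
{s0, s1, s2, s3, s5, s6} --q--> {s0, s1, s2, s3, s5, s6}  [seen]
{s0, s1, s2, s4} --p--> {s0, s1, s2, s3, s5, s6}  [seen]
{s0, s1, s2, s4} --q--> {s0, s1, s2, s3, s5, s6}  [seen]
{s0, s1} --p--> {s0, s2, s3, s5}  [new]
{s0, s1} --q--> {s0, s1, s5}  [new]
{s0, s2, s3, s5} --p--> {s0, s1, s2, s3, s4, s5, s6}  [seen]
{s0, s2, s3, s5} --q--> {s0, s1, s2, s3, s5, s6}  [seen]
{s0, s1, s5} --p--> {s0, s1, s2, s3, s4, s5}  [new]
{s0, s1, s5} --q--> {s0, s1, s5}  [seen]
{s0, s1, s2, s3, s4, s5} --p--> {s0, s1, s2, s3, s4, s5, s6}  [seen]
{s0, s1, s2, s3, s4, s5} --q--> {s0, s1, s2, s3, s5, s6}  [seen]
Reachable DFA states: {s0}, {s0, s2, s3}, {s5}, {s0, s1, s2, s3, s4, s5, s6}, {s0, s1, s2, s3, s5, s6}, {s0, s1, s2, s4}, {s0, s1}, {s0, s2, s3, s5}, {s0, s1, s5}, {s0, s1, s2, s3, s4, s5}.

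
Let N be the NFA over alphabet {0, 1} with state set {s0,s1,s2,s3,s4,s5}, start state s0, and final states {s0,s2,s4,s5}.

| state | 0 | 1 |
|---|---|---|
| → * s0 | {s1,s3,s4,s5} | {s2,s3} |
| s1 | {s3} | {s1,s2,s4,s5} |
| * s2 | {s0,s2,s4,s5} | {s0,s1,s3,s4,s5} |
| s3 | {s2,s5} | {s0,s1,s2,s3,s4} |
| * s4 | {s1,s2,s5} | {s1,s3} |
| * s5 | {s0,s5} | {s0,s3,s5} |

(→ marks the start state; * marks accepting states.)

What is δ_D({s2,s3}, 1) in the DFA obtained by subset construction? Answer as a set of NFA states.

δ(s2,1) = {s0,s1,s3,s4,s5}; δ(s3,1) = {s0,s1,s2,s3,s4}.
Union: {s0,s1,s2,s3,s4,s5}.

{s0,s1,s2,s3,s4,s5}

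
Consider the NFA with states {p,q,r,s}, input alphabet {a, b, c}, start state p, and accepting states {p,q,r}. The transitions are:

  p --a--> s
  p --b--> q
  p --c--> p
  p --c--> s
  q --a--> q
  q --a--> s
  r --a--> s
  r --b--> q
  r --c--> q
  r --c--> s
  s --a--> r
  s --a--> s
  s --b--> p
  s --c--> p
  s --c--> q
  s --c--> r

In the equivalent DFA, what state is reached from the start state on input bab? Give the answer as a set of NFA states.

{p}

Start: {p}.
δ(p,b) = {q}.
Union: {q}.
After b: {q}.
δ(q,a) = {q,s}.
Union: {q,s}.
After a: {q,s}.
δ(q,b) = ∅; δ(s,b) = {p}.
Union: {p}.
After b: {p}.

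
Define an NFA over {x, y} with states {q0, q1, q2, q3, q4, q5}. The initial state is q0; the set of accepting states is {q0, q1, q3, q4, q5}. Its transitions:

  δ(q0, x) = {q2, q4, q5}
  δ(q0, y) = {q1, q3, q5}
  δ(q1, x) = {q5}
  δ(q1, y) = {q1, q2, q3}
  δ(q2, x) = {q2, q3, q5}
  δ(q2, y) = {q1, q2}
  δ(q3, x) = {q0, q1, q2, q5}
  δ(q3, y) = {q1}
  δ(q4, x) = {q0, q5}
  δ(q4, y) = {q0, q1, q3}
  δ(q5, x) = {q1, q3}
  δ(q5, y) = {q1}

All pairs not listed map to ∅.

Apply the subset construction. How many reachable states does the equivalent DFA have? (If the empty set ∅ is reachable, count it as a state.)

8

Start state of the DFA: {q0}.
{q0} --x--> {q2, q4, q5}  [new]
{q0} --y--> {q1, q3, q5}  [new]
{q2, q4, q5} --x--> {q0, q1, q2, q3, q5}  [new]
{q2, q4, q5} --y--> {q0, q1, q2, q3}  [new]
{q1, q3, q5} --x--> {q0, q1, q2, q3, q5}  [seen]
{q1, q3, q5} --y--> {q1, q2, q3}  [new]
{q0, q1, q2, q3, q5} --x--> {q0, q1, q2, q3, q4, q5}  [new]
{q0, q1, q2, q3, q5} --y--> {q1, q2, q3, q5}  [new]
{q0, q1, q2, q3} --x--> {q0, q1, q2, q3, q4, q5}  [seen]
{q0, q1, q2, q3} --y--> {q1, q2, q3, q5}  [seen]
{q1, q2, q3} --x--> {q0, q1, q2, q3, q5}  [seen]
{q1, q2, q3} --y--> {q1, q2, q3}  [seen]
{q0, q1, q2, q3, q4, q5} --x--> {q0, q1, q2, q3, q4, q5}  [seen]
{q0, q1, q2, q3, q4, q5} --y--> {q0, q1, q2, q3, q5}  [seen]
{q1, q2, q3, q5} --x--> {q0, q1, q2, q3, q5}  [seen]
{q1, q2, q3, q5} --y--> {q1, q2, q3}  [seen]
Reachable DFA states: {q0}, {q2, q4, q5}, {q1, q3, q5}, {q0, q1, q2, q3, q5}, {q0, q1, q2, q3}, {q1, q2, q3}, {q0, q1, q2, q3, q4, q5}, {q1, q2, q3, q5}.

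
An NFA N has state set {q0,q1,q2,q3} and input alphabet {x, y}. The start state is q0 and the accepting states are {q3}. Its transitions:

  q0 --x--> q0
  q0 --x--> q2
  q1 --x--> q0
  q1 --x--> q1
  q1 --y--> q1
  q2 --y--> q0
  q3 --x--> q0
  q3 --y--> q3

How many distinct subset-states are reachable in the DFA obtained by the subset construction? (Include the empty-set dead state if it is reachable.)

Start state of the DFA: {q0}.
{q0} --x--> {q0,q2}  [new]
{q0} --y--> ∅  [new]
{q0,q2} --x--> {q0,q2}  [seen]
{q0,q2} --y--> {q0}  [seen]
∅ --x--> ∅  [seen]
∅ --y--> ∅  [seen]
Reachable DFA states: {q0}, {q0,q2}, ∅.

3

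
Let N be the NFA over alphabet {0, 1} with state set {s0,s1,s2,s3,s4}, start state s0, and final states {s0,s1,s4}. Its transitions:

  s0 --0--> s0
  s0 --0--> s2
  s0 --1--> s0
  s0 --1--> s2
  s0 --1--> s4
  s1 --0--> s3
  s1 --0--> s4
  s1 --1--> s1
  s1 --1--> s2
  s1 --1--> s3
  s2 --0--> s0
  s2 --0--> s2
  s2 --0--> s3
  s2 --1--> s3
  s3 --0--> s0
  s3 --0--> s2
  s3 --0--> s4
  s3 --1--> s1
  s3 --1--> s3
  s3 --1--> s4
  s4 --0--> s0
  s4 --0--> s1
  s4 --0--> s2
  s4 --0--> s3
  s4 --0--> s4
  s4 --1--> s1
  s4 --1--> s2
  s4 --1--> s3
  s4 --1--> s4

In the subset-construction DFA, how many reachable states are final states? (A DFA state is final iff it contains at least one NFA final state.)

Start state of the DFA: {s0}.
{s0} --0--> {s0,s2}  [new]
{s0} --1--> {s0,s2,s4}  [new]
{s0,s2} --0--> {s0,s2,s3}  [new]
{s0,s2} --1--> {s0,s2,s3,s4}  [new]
{s0,s2,s4} --0--> {s0,s1,s2,s3,s4}  [new]
{s0,s2,s4} --1--> {s0,s1,s2,s3,s4}  [seen]
{s0,s2,s3} --0--> {s0,s2,s3,s4}  [seen]
{s0,s2,s3} --1--> {s0,s1,s2,s3,s4}  [seen]
{s0,s2,s3,s4} --0--> {s0,s1,s2,s3,s4}  [seen]
{s0,s2,s3,s4} --1--> {s0,s1,s2,s3,s4}  [seen]
{s0,s1,s2,s3,s4} --0--> {s0,s1,s2,s3,s4}  [seen]
{s0,s1,s2,s3,s4} --1--> {s0,s1,s2,s3,s4}  [seen]
Reachable DFA states: {s0}, {s0,s2}, {s0,s2,s4}, {s0,s2,s3}, {s0,s2,s3,s4}, {s0,s1,s2,s3,s4}.
Accepting DFA states (contain an NFA accepting state): {s0}, {s0,s2}, {s0,s2,s4}, {s0,s2,s3}, {s0,s2,s3,s4}, {s0,s1,s2,s3,s4}.

6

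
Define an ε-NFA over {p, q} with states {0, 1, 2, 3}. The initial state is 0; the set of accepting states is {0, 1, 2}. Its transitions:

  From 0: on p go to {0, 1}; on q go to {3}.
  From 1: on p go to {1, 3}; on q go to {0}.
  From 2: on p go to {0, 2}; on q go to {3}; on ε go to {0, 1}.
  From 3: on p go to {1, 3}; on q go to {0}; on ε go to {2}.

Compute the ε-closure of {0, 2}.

Begin with {0, 2}.
2 →ε {0, 1}; add 1.
ε-closure = {0, 1, 2}.

{0, 1, 2}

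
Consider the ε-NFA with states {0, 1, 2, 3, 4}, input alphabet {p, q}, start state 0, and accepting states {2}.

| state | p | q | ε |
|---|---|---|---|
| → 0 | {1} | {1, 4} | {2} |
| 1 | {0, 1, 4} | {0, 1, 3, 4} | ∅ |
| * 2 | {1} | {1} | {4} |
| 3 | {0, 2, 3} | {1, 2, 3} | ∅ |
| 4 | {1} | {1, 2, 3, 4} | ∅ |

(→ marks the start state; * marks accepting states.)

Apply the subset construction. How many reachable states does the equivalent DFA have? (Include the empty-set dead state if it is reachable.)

Start state of the DFA: {0, 2, 4} (ε-closure of the NFA start).
{0, 2, 4} --p--> {1}  [new]
{0, 2, 4} --q--> {1, 2, 3, 4}  [new]
{1} --p--> {0, 1, 2, 4}  [new]
{1} --q--> {0, 1, 2, 3, 4}  [new]
{1, 2, 3, 4} --p--> {0, 1, 2, 3, 4}  [seen]
{1, 2, 3, 4} --q--> {0, 1, 2, 3, 4}  [seen]
{0, 1, 2, 4} --p--> {0, 1, 2, 4}  [seen]
{0, 1, 2, 4} --q--> {0, 1, 2, 3, 4}  [seen]
{0, 1, 2, 3, 4} --p--> {0, 1, 2, 3, 4}  [seen]
{0, 1, 2, 3, 4} --q--> {0, 1, 2, 3, 4}  [seen]
Reachable DFA states: {0, 2, 4}, {1}, {1, 2, 3, 4}, {0, 1, 2, 4}, {0, 1, 2, 3, 4}.

5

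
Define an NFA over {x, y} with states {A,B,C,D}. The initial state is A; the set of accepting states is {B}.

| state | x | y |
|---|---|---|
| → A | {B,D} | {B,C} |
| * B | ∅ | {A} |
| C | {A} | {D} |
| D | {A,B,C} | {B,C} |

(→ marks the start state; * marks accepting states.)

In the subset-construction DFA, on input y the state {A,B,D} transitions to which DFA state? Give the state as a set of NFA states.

{A,B,C}

δ(A,y) = {B,C}; δ(B,y) = {A}; δ(D,y) = {B,C}.
Union: {A,B,C}.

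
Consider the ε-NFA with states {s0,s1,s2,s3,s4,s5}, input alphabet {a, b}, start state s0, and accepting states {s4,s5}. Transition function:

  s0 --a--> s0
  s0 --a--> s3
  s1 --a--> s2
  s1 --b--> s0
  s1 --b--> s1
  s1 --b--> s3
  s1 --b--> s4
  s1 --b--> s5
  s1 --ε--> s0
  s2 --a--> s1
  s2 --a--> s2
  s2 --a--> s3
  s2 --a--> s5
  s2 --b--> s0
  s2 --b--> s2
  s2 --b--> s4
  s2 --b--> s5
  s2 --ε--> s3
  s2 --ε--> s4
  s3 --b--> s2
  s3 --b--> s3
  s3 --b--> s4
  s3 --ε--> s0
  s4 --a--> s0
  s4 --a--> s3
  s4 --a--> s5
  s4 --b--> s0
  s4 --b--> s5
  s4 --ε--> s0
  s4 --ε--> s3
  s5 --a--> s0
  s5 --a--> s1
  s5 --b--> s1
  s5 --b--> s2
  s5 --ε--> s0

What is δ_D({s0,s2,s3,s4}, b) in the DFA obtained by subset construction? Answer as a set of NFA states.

δ(s0,b) = ∅; δ(s2,b) = {s0,s2,s4,s5}; δ(s3,b) = {s2,s3,s4}; δ(s4,b) = {s0,s5}.
Union: {s0,s2,s3,s4,s5}.

{s0,s2,s3,s4,s5}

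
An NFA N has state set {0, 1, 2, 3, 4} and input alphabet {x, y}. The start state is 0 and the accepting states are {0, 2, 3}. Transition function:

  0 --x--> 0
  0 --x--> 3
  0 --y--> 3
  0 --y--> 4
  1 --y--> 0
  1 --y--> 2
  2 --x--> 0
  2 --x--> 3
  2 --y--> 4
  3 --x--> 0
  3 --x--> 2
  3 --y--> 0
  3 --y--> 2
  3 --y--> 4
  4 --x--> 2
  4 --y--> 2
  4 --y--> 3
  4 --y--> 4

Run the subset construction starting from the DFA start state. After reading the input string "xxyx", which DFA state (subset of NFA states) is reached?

Start: {0}.
δ(0,x) = {0, 3}.
Union: {0, 3}.
After x: {0, 3}.
δ(0,x) = {0, 3}; δ(3,x) = {0, 2}.
Union: {0, 2, 3}.
After x: {0, 2, 3}.
δ(0,y) = {3, 4}; δ(2,y) = {4}; δ(3,y) = {0, 2, 4}.
Union: {0, 2, 3, 4}.
After y: {0, 2, 3, 4}.
δ(0,x) = {0, 3}; δ(2,x) = {0, 3}; δ(3,x) = {0, 2}; δ(4,x) = {2}.
Union: {0, 2, 3}.
After x: {0, 2, 3}.

{0, 2, 3}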